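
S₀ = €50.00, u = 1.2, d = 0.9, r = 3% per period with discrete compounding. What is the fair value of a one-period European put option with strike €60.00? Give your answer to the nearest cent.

Risk-neutral probability p = (1 + 0.03 − 0.9)/(1.2 − 0.9) = 0.1300/0.3000 = 0.4333
Terminal stock prices: S_u = 60, S_d = 45
Terminal payoffs (K − S): max(0, 0) = 0, max(15, 0) = 15
Node 0 (S = 50): V_0 = 1/1.03·[0.4333·0.0000 + 0.5667·15.0000] = 8.2524

€8.25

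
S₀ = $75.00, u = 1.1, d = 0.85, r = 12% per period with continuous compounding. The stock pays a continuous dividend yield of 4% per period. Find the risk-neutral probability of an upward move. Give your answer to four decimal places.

p = 0.9331

Per-period risk-free factor R = e^0.12 = 1.1275; dividend-adjusted growth = e^(0.12−0.04) = 1.0833.
Risk-neutral probability p = (1.0833 − 0.85)/(1.1 − 0.85) = 0.2333/0.2500 = 0.9331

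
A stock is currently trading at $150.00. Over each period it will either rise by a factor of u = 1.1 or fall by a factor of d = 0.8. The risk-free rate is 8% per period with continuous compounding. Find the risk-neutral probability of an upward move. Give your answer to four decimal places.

Risk-neutral probability p = (e^0.08 − 0.8)/(1.1 − 0.8) = 0.2833/0.3000 = 0.9443

p = 0.9443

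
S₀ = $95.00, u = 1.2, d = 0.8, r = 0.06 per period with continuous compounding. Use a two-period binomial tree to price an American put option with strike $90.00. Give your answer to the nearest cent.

Risk-neutral probability p = (e^0.06 − 0.8)/(1.2 − 0.8) = 0.2618/0.4000 = 0.6546
Terminal stock prices: S_uu = 136.8, S_ud = 91.2, S_dd = 60.8
Terminal payoffs (K − S): max(-46.8, 0) = 0, max(-1.2, 0) = 0, max(29.2, 0) = 29.2
Node u (S = 114): continuation = e^(−0.06)·[0.6546·0.0000 + 0.3454·0.0000] = 0.0000; exercise value = 0.0000 ≤ continuation, so V_u = 0.0000
Node d (S = 76): continuation = e^(−0.06)·[0.6546·0.0000 + 0.3454·29.2000] = 9.4986; exercise value = 14.0000 > continuation, so V_d = 14.0000 (exercise)
Node 0 (S = 95): continuation = e^(−0.06)·[0.6546·0.0000 + 0.3454·14.0000] = 4.5541; exercise value = 0.0000 ≤ continuation, so V_0 = 4.5541

$4.55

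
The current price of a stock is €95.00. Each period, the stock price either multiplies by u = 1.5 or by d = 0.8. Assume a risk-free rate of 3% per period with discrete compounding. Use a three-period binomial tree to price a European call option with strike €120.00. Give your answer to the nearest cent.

Risk-neutral probability p = (1 + 0.03 − 0.8)/(1.5 − 0.8) = 0.2300/0.7000 = 0.3286
Terminal stock prices: S_uuu = 320.6, S_uud = 171, S_udd = 91.2, S_ddd = 48.64
Terminal payoffs (S − K): max(200.6, 0) = 200.6, max(51, 0) = 51, max(-28.8, 0) = 0, max(-71.36, 0) = 0
Node uu (S = 213.8): V_uu = 1/1.03·[0.3286·200.6250 + 0.6714·51.0000] = 97.2451
Node ud (S = 114): V_ud = 1/1.03·[0.3286·51.0000 + 0.6714·0.0000] = 16.2691
Node dd (S = 60.8): V_dd = 1/1.03·[0.3286·0.0000 + 0.6714·0.0000] = 0.0000
Node u (S = 142.5): V_u = 1/1.03·[0.3286·97.2451 + 0.6714·16.2691] = 41.6267
Node d (S = 76): V_d = 1/1.03·[0.3286·16.2691 + 0.6714·0.0000] = 5.1899
Node 0 (S = 95): V_0 = 1/1.03·[0.3286·41.6267 + 0.6714·5.1899] = 16.6621

€16.66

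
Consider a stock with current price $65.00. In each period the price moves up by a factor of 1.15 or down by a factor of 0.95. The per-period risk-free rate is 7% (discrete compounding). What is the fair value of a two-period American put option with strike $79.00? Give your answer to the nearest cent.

$14.00

Risk-neutral probability p = (1 + 0.07 − 0.95)/(1.15 − 0.95) = 0.1200/0.2000 = 0.6000
Terminal stock prices: S_uu = 85.96, S_ud = 71.01, S_dd = 58.66
Terminal payoffs (K − S): max(-6.962, 0) = 0, max(7.987, 0) = 7.987, max(20.34, 0) = 20.34
Node u (S = 74.75): continuation = 1/1.07·[0.6000·0.0000 + 0.4000·7.9875] = 2.9860; exercise value = 4.2500 > continuation, so V_u = 4.2500 (exercise)
Node d (S = 61.75): continuation = 1/1.07·[0.6000·7.9875 + 0.4000·20.3375] = 12.0818; exercise value = 17.2500 > continuation, so V_d = 17.2500 (exercise)
Node 0 (S = 65): continuation = 1/1.07·[0.6000·4.2500 + 0.4000·17.2500] = 8.8318; exercise value = 14.0000 > continuation, so V_0 = 14.0000 (exercise)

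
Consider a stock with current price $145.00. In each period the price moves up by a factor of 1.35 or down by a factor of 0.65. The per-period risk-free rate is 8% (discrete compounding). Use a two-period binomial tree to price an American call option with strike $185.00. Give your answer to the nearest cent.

$25.64

Risk-neutral probability p = (1 + 0.08 − 0.65)/(1.35 − 0.65) = 0.4300/0.7000 = 0.6143
Terminal stock prices: S_uu = 264.3, S_ud = 127.2, S_dd = 61.26
Terminal payoffs (S − K): max(79.26, 0) = 79.26, max(-57.76, 0) = 0, max(-123.7, 0) = 0
Node u (S = 195.8): continuation = 1/1.08·[0.6143·79.2625 + 0.3857·0.0000] = 45.0832; exercise value = 10.7500 ≤ continuation, so V_u = 45.0832
Node d (S = 94.25): continuation = 1/1.08·[0.6143·0.0000 + 0.3857·0.0000] = 0.0000; exercise value = 0.0000 ≤ continuation, so V_d = 0.0000
Node 0 (S = 145): continuation = 1/1.08·[0.6143·45.0832 + 0.3857·0.0000] = 25.6425; exercise value = 0.0000 ≤ continuation, so V_0 = 25.6425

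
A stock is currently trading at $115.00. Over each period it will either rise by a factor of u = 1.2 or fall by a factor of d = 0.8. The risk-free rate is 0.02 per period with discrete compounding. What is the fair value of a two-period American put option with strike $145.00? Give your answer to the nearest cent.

Risk-neutral probability p = (1 + 0.02 − 0.8)/(1.2 − 0.8) = 0.2200/0.4000 = 0.5500
Terminal stock prices: S_uu = 165.6, S_ud = 110.4, S_dd = 73.6
Terminal payoffs (K − S): max(-20.6, 0) = 0, max(34.6, 0) = 34.6, max(71.4, 0) = 71.4
Node u (S = 138): continuation = 1/1.02·[0.5500·0.0000 + 0.4500·34.6000] = 15.2647; exercise value = 7.0000 ≤ continuation, so V_u = 15.2647
Node d (S = 92): continuation = 1/1.02·[0.5500·34.6000 + 0.4500·71.4000] = 50.1569; exercise value = 53.0000 > continuation, so V_d = 53.0000 (exercise)
Node 0 (S = 115): continuation = 1/1.02·[0.5500·15.2647 + 0.4500·53.0000] = 31.6133; exercise value = 30.0000 ≤ continuation, so V_0 = 31.6133

$31.61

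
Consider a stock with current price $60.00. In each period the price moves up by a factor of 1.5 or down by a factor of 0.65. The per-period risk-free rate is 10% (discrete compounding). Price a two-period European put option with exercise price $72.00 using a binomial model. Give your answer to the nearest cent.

$14.10

Risk-neutral probability p = (1 + 0.1 − 0.65)/(1.5 − 0.65) = 0.4500/0.8500 = 0.5294
Terminal stock prices: S_uu = 135, S_ud = 58.5, S_dd = 25.35
Terminal payoffs (K − S): max(-63, 0) = 0, max(13.5, 0) = 13.5, max(46.65, 0) = 46.65
Node u (S = 90): V_u = 1/1.1·[0.5294·0.0000 + 0.4706·13.5000] = 5.7754
Node d (S = 39): V_d = 1/1.1·[0.5294·13.5000 + 0.4706·46.6500] = 26.4545
Node 0 (S = 60): V_0 = 1/1.1·[0.5294·5.7754 + 0.4706·26.4545] = 14.0971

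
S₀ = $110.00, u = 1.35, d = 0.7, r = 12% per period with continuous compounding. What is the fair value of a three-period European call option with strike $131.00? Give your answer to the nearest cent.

Risk-neutral probability p = (e^0.12 − 0.7)/(1.35 − 0.7) = 0.4275/0.6500 = 0.6577
Terminal stock prices: S_uuu = 270.6, S_uud = 140.3, S_udd = 72.76, S_ddd = 37.73
Terminal payoffs (S − K): max(139.6, 0) = 139.6, max(9.333, 0) = 9.333, max(-58.24, 0) = 0, max(-93.27, 0) = 0
Node uu (S = 200.5): V_uu = e^(−0.12)·[0.6577·139.6413 + 0.3423·9.3325] = 84.2884
Node ud (S = 103.9): V_ud = e^(−0.12)·[0.6577·9.3325 + 0.3423·0.0000] = 5.4438
Node dd (S = 53.9): V_dd = e^(−0.12)·[0.6577·0.0000 + 0.3423·0.0000] = 0.0000
Node u (S = 148.5): V_u = e^(−0.12)·[0.6577·84.2884 + 0.3423·5.4438] = 50.8196
Node d (S = 77): V_d = e^(−0.12)·[0.6577·5.4438 + 0.3423·0.0000] = 3.1755
Node 0 (S = 110): V_0 = e^(−0.12)·[0.6577·50.8196 + 0.3423·3.1755] = 30.6080

$30.61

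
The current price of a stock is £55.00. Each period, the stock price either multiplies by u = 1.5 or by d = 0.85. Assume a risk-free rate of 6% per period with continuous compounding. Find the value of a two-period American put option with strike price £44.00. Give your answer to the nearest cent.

Risk-neutral probability p = (e^0.06 − 0.85)/(1.5 − 0.85) = 0.2118/0.6500 = 0.3259
Terminal stock prices: S_uu = 123.8, S_ud = 70.12, S_dd = 39.74
Terminal payoffs (K − S): max(-79.75, 0) = 0, max(-26.12, 0) = 0, max(4.263, 0) = 4.263
Node u (S = 82.5): continuation = e^(−0.06)·[0.3259·0.0000 + 0.6741·0.0000] = 0.0000; exercise value = 0.0000 ≤ continuation, so V_u = 0.0000
Node d (S = 46.75): continuation = e^(−0.06)·[0.3259·0.0000 + 0.6741·4.2625] = 2.7060; exercise value = 0.0000 ≤ continuation, so V_d = 2.7060
Node 0 (S = 55): continuation = e^(−0.06)·[0.3259·0.0000 + 0.6741·2.7060] = 1.7179; exercise value = 0.0000 ≤ continuation, so V_0 = 1.7179

£1.72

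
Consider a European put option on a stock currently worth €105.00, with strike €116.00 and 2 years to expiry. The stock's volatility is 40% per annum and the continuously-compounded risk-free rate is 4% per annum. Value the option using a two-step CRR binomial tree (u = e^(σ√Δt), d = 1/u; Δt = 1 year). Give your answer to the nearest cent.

CRR parameters: u = e^(σ√Δt) = e^(0.4·√1) = 1.4918, d = 1/u = 0.6703
Per-period rate: rΔt = 0.04·1 = 0.04, so R = e^0.04 = 1.0408
Risk-neutral probability p = (e^0.04 − 0.6703)/(1.4918 − 0.6703) = 0.3705/0.8215 = 0.4510
Terminal stock prices: S_uu = 233.7, S_ud = 105, S_dd = 47.18
Terminal payoffs (K − S): max(-117.7, 0) = 0, max(11, 0) = 11, max(68.82, 0) = 68.82
Node u (S = 156.6): V_u = e^(−0.04)·[0.4510·0.0000 + 0.5490·11.0000] = 5.8023
Node d (S = 70.38): V_d = e^(−0.04)·[0.4510·11.0000 + 0.5490·68.8205] = 41.0680
Node 0 (S = 105): V_0 = e^(−0.04)·[0.4510·5.8023 + 0.5490·41.0680] = 24.1768

€24.18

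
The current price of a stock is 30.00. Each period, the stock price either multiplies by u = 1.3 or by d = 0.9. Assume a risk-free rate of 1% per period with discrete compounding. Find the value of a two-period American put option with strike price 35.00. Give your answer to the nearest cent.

5.74

Risk-neutral probability p = (1 + 0.01 − 0.9)/(1.3 − 0.9) = 0.1100/0.4000 = 0.2750
Terminal stock prices: S_uu = 50.7, S_ud = 35.1, S_dd = 24.3
Terminal payoffs (K − S): max(-15.7, 0) = 0, max(-0.1, 0) = 0, max(10.7, 0) = 10.7
Node u (S = 39): continuation = 1/1.01·[0.2750·0.0000 + 0.7250·0.0000] = 0.0000; exercise value = 0.0000 ≤ continuation, so V_u = 0.0000
Node d (S = 27): continuation = 1/1.01·[0.2750·0.0000 + 0.7250·10.7000] = 7.6807; exercise value = 8.0000 > continuation, so V_d = 8.0000 (exercise)
Node 0 (S = 30): continuation = 1/1.01·[0.2750·0.0000 + 0.7250·8.0000] = 5.7426; exercise value = 5.0000 ≤ continuation, so V_0 = 5.7426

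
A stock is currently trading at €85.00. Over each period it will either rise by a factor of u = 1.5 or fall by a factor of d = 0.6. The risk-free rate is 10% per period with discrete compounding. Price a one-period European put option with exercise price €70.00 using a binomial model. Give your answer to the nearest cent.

Risk-neutral probability p = (1 + 0.1 − 0.6)/(1.5 − 0.6) = 0.5000/0.9000 = 0.5556
Terminal stock prices: S_u = 127.5, S_d = 51
Terminal payoffs (K − S): max(-57.5, 0) = 0, max(19, 0) = 19
Node 0 (S = 85): V_0 = 1/1.1·[0.5556·0.0000 + 0.4444·19.0000] = 7.6768

€7.68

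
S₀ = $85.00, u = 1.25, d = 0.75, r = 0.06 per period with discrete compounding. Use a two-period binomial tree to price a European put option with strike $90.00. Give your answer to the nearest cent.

$9.75

Risk-neutral probability p = (1 + 0.06 − 0.75)/(1.25 − 0.75) = 0.3100/0.5000 = 0.6200
Terminal stock prices: S_uu = 132.8, S_ud = 79.69, S_dd = 47.81
Terminal payoffs (K − S): max(-42.81, 0) = 0, max(10.31, 0) = 10.31, max(42.19, 0) = 42.19
Node u (S = 106.2): V_u = 1/1.06·[0.6200·0.0000 + 0.3800·10.3125] = 3.6969
Node d (S = 63.75): V_d = 1/1.06·[0.6200·10.3125 + 0.3800·42.1875] = 21.1557
Node 0 (S = 85): V_0 = 1/1.06·[0.6200·3.6969 + 0.3800·21.1557] = 9.7465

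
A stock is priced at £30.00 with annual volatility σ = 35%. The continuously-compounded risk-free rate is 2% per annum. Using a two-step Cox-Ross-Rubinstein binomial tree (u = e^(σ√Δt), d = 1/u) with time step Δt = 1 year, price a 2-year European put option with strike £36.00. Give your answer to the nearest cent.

£9.16

CRR parameters: u = e^(σ√Δt) = e^(0.35·√1) = 1.4191, d = 1/u = 0.7047
Per-period rate: rΔt = 0.02·1 = 0.02, so R = e^0.02 = 1.0202
Risk-neutral probability p = (e^0.02 − 0.7047)/(1.4191 − 0.7047) = 0.3155/0.7144 = 0.4417
Terminal stock prices: S_uu = 60.41, S_ud = 30, S_dd = 14.9
Terminal payoffs (K − S): max(-24.41, 0) = 0, max(6, 0) = 6, max(21.1, 0) = 21.1
Node u (S = 42.57): V_u = e^(−0.02)·[0.4417·0.0000 + 0.5583·6.0000] = 3.2837
Node d (S = 21.14): V_d = e^(−0.02)·[0.4417·6.0000 + 0.5583·21.1024] = 14.1465
Node 0 (S = 30): V_0 = e^(−0.02)·[0.4417·3.2837 + 0.5583·14.1465] = 9.1637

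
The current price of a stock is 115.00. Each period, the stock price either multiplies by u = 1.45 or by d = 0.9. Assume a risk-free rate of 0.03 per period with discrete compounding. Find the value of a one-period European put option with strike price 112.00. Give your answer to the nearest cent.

Risk-neutral probability p = (1 + 0.03 − 0.9)/(1.45 − 0.9) = 0.1300/0.5500 = 0.2364
Terminal stock prices: S_u = 166.8, S_d = 103.5
Terminal payoffs (K − S): max(-54.75, 0) = 0, max(8.5, 0) = 8.5
Node 0 (S = 115): V_0 = 1/1.03·[0.2364·0.0000 + 0.7636·8.5000] = 6.3019

6.30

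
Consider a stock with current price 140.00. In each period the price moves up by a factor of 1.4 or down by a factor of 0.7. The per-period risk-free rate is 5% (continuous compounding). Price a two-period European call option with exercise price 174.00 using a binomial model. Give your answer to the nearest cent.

Risk-neutral probability p = (e^0.05 − 0.7)/(1.4 − 0.7) = 0.3513/0.7000 = 0.5018
Terminal stock prices: S_uu = 274.4, S_ud = 137.2, S_dd = 68.6
Terminal payoffs (S − K): max(100.4, 0) = 100.4, max(-36.8, 0) = 0, max(-105.4, 0) = 0
Node u (S = 196): V_u = e^(−0.05)·[0.5018·100.4000 + 0.4982·0.0000] = 47.9251
Node d (S = 98): V_d = e^(−0.05)·[0.5018·0.0000 + 0.4982·0.0000] = 0.0000
Node 0 (S = 140): V_0 = e^(−0.05)·[0.5018·47.9251 + 0.4982·0.0000] = 22.8767

22.88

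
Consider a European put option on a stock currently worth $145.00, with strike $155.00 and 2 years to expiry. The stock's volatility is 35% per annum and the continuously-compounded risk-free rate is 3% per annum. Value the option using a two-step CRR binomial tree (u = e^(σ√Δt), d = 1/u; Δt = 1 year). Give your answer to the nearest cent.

$27.80

CRR parameters: u = e^(σ√Δt) = e^(0.35·√1) = 1.4191, d = 1/u = 0.7047
Per-period rate: rΔt = 0.03·1 = 0.03, so R = e^0.03 = 1.0305
Risk-neutral probability p = (e^0.03 − 0.7047)/(1.4191 − 0.7047) = 0.3258/0.7144 = 0.4560
Terminal stock prices: S_uu = 292, S_ud = 145, S_dd = 72
Terminal payoffs (K − S): max(-137, 0) = 0, max(10, 0) = 10, max(83, 0) = 83
Node u (S = 205.8): V_u = e^(−0.03)·[0.4560·0.0000 + 0.5440·10.0000] = 5.2791
Node d (S = 102.2): V_d = e^(−0.03)·[0.4560·10.0000 + 0.5440·82.9951] = 48.2393
Node 0 (S = 145): V_0 = e^(−0.03)·[0.4560·5.2791 + 0.5440·48.2393] = 27.8022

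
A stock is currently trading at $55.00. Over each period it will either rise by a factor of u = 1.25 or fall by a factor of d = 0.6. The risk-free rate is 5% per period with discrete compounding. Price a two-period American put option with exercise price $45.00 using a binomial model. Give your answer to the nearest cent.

$4.24

Risk-neutral probability p = (1 + 0.05 − 0.6)/(1.25 − 0.6) = 0.4500/0.6500 = 0.6923
Terminal stock prices: S_uu = 85.94, S_ud = 41.25, S_dd = 19.8
Terminal payoffs (K − S): max(-40.94, 0) = 0, max(3.75, 0) = 3.75, max(25.2, 0) = 25.2
Node u (S = 68.75): continuation = 1/1.05·[0.6923·0.0000 + 0.3077·3.7500] = 1.0989; exercise value = 0.0000 ≤ continuation, so V_u = 1.0989
Node d (S = 33): continuation = 1/1.05·[0.6923·3.7500 + 0.3077·25.2000] = 9.8571; exercise value = 12.0000 > continuation, so V_d = 12.0000 (exercise)
Node 0 (S = 55): continuation = 1/1.05·[0.6923·1.0989 + 0.3077·12.0000] = 4.2410; exercise value = 0.0000 ≤ continuation, so V_0 = 4.2410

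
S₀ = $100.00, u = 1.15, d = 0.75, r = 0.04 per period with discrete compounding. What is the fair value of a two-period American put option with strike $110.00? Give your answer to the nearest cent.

Risk-neutral probability p = (1 + 0.04 − 0.75)/(1.15 − 0.75) = 0.2900/0.4000 = 0.7250
Terminal stock prices: S_uu = 132.2, S_ud = 86.25, S_dd = 56.25
Terminal payoffs (K − S): max(-22.25, 0) = 0, max(23.75, 0) = 23.75, max(53.75, 0) = 53.75
Node u (S = 115): continuation = 1/1.04·[0.7250·0.0000 + 0.2750·23.7500] = 6.2800; exercise value = 0.0000 ≤ continuation, so V_u = 6.2800
Node d (S = 75): continuation = 1/1.04·[0.7250·23.7500 + 0.2750·53.7500] = 30.7692; exercise value = 35.0000 > continuation, so V_d = 35.0000 (exercise)
Node 0 (S = 100): continuation = 1/1.04·[0.7250·6.2800 + 0.2750·35.0000] = 13.6327; exercise value = 10.0000 ≤ continuation, so V_0 = 13.6327

$13.63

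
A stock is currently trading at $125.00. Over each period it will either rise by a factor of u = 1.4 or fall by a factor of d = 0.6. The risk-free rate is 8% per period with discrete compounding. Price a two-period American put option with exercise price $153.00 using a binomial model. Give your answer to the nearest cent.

Risk-neutral probability p = (1 + 0.08 − 0.6)/(1.4 − 0.6) = 0.4800/0.8000 = 0.6000
Terminal stock prices: S_uu = 245, S_ud = 105, S_dd = 45
Terminal payoffs (K − S): max(-92, 0) = 0, max(48, 0) = 48, max(108, 0) = 108
Node u (S = 175): continuation = 1/1.08·[0.6000·0.0000 + 0.4000·48.0000] = 17.7778; exercise value = 0.0000 ≤ continuation, so V_u = 17.7778
Node d (S = 75): continuation = 1/1.08·[0.6000·48.0000 + 0.4000·108.0000] = 66.6667; exercise value = 78.0000 > continuation, so V_d = 78.0000 (exercise)
Node 0 (S = 125): continuation = 1/1.08·[0.6000·17.7778 + 0.4000·78.0000] = 38.7654; exercise value = 28.0000 ≤ continuation, so V_0 = 38.7654

$38.77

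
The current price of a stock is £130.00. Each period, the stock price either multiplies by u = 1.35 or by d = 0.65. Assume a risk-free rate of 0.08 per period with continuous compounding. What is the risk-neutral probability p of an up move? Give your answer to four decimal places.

p = 0.6190

Risk-neutral probability p = (e^0.08 − 0.65)/(1.35 − 0.65) = 0.4333/0.7000 = 0.6190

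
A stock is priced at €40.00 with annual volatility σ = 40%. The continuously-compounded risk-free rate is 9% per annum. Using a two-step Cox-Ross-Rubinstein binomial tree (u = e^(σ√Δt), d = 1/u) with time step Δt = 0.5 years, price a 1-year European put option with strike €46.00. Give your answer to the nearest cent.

€7.85

CRR parameters: u = e^(σ√Δt) = e^(0.4·√0.5) = 1.3269, d = 1/u = 0.7536
Per-period rate: rΔt = 0.09·0.5 = 0.045, so R = e^0.045 = 1.0460
Risk-neutral probability p = (e^0.045 − 0.7536)/(1.3269 − 0.7536) = 0.2924/0.5733 = 0.5100
Terminal stock prices: S_uu = 70.43, S_ud = 40, S_dd = 22.72
Terminal payoffs (K − S): max(-24.43, 0) = 0, max(6, 0) = 6, max(23.28, 0) = 23.28
Node u (S = 53.08): V_u = e^(−0.045)·[0.5100·0.0000 + 0.4900·6.0000] = 2.8104
Node d (S = 30.15): V_d = e^(−0.045)·[0.5100·6.0000 + 0.4900·23.2812] = 13.8304
Node 0 (S = 40): V_0 = e^(−0.045)·[0.5100·2.8104 + 0.4900·13.8304] = 7.8484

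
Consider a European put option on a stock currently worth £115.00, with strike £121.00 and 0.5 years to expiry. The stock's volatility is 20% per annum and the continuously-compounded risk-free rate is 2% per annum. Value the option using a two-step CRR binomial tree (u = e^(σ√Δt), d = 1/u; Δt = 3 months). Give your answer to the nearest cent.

CRR parameters: u = e^(σ√Δt) = e^(0.2·√0.25) = 1.1052, d = 1/u = 0.9048
Per-period rate: rΔt = 0.02·0.25 = 0.005, so R = e^0.005 = 1.0050
Risk-neutral probability p = (e^0.005 − 0.9048)/(1.1052 − 0.9048) = 0.1002/0.2003 = 0.5000
Terminal stock prices: S_uu = 140.5, S_ud = 115, S_dd = 94.15
Terminal payoffs (K − S): max(-19.46, 0) = 0, max(6, 0) = 6, max(26.85, 0) = 26.85
Node u (S = 127.1): V_u = e^(−0.005)·[0.5000·0.0000 + 0.5000·6.0000] = 2.9848
Node d (S = 104.1): V_d = e^(−0.005)·[0.5000·6.0000 + 0.5000·26.8460] = 16.3402
Node 0 (S = 115): V_0 = e^(−0.005)·[0.5000·2.9848 + 0.5000·16.3402] = 9.6138

£9.61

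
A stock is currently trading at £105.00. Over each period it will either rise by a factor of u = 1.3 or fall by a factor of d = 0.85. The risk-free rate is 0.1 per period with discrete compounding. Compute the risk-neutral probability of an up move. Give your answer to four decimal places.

Risk-neutral probability p = (1 + 0.1 − 0.85)/(1.3 − 0.85) = 0.2500/0.4500 = 0.5556

p = 0.5556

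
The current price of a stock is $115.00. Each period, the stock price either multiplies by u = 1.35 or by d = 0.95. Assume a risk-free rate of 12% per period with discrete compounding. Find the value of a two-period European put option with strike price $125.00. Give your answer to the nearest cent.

Risk-neutral probability p = (1 + 0.12 − 0.95)/(1.35 − 0.95) = 0.1700/0.4000 = 0.4250
Terminal stock prices: S_uu = 209.6, S_ud = 147.5, S_dd = 103.8
Terminal payoffs (K − S): max(-84.59, 0) = 0, max(-22.49, 0) = 0, max(21.21, 0) = 21.21
Node u (S = 155.2): V_u = 1/1.12·[0.4250·0.0000 + 0.5750·0.0000] = 0.0000
Node d (S = 109.2): V_d = 1/1.12·[0.4250·0.0000 + 0.5750·21.2125] = 10.8903
Node 0 (S = 115): V_0 = 1/1.12·[0.4250·0.0000 + 0.5750·10.8903] = 5.5910

$5.59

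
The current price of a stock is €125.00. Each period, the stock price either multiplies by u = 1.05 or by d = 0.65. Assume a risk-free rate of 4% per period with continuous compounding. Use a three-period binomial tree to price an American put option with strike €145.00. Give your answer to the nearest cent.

€20.00

Risk-neutral probability p = (e^0.04 − 0.65)/(1.05 − 0.65) = 0.3908/0.4000 = 0.9770
Terminal stock prices: S_uuu = 144.7, S_uud = 89.58, S_udd = 55.45, S_ddd = 34.33
Terminal payoffs (K − S): max(0.2969, 0) = 0.2969, max(55.42, 0) = 55.42, max(89.55, 0) = 89.55, max(110.7, 0) = 110.7
Node uu (S = 137.8): continuation = e^(−0.04)·[0.9770·0.2969 + 0.0230·55.4219] = 1.5020; exercise value = 7.1875 > continuation, so V_uu = 7.1875 (exercise)
Node ud (S = 85.31): continuation = e^(−0.04)·[0.9770·55.4219 + 0.0230·89.5469] = 54.0020; exercise value = 59.6875 > continuation, so V_ud = 59.6875 (exercise)
Node dd (S = 52.81): continuation = e^(−0.04)·[0.9770·89.5469 + 0.0230·110.6719] = 86.5020; exercise value = 92.1875 > continuation, so V_dd = 92.1875 (exercise)
Node u (S = 131.2): continuation = e^(−0.04)·[0.9770·7.1875 + 0.0230·59.6875] = 8.0645; exercise value = 13.7500 > continuation, so V_u = 13.7500 (exercise)
Node d (S = 81.25): continuation = e^(−0.04)·[0.9770·59.6875 + 0.0230·92.1875] = 58.0645; exercise value = 63.7500 > continuation, so V_d = 63.7500 (exercise)
Node 0 (S = 125): continuation = e^(−0.04)·[0.9770·13.7500 + 0.0230·63.7500] = 14.3145; exercise value = 20.0000 > continuation, so V_0 = 20.0000 (exercise)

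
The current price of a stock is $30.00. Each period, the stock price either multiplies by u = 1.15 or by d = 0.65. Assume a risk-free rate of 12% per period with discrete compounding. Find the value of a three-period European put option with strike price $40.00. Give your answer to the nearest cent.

Risk-neutral probability p = (1 + 0.12 − 0.65)/(1.15 − 0.65) = 0.4700/0.5000 = 0.9400
Terminal stock prices: S_uuu = 45.63, S_uud = 25.79, S_udd = 14.58, S_ddd = 8.239
Terminal payoffs (K − S): max(-5.626, 0) = 0, max(14.21, 0) = 14.21, max(25.42, 0) = 25.42, max(31.76, 0) = 31.76
Node uu (S = 39.67): V_uu = 1/1.12·[0.9400·0.0000 + 0.0600·14.2112] = 0.7613
Node ud (S = 22.43): V_ud = 1/1.12·[0.9400·14.2112 + 0.0600·25.4237] = 13.2893
Node dd (S = 12.68): V_dd = 1/1.12·[0.9400·25.4237 + 0.0600·31.7613] = 23.0393
Node u (S = 34.5): V_u = 1/1.12·[0.9400·0.7613 + 0.0600·13.2893] = 1.3509
Node d (S = 19.5): V_d = 1/1.12·[0.9400·13.2893 + 0.0600·23.0393] = 12.3878
Node 0 (S = 30): V_0 = 1/1.12·[0.9400·1.3509 + 0.0600·12.3878] = 1.7974

$1.80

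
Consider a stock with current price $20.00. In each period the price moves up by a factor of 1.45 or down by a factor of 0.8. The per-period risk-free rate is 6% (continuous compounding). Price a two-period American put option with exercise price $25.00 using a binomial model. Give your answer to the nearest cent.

Risk-neutral probability p = (e^0.06 − 0.8)/(1.45 − 0.8) = 0.2618/0.6500 = 0.4028
Terminal stock prices: S_uu = 42.05, S_ud = 23.2, S_dd = 12.8
Terminal payoffs (K − S): max(-17.05, 0) = 0, max(1.8, 0) = 1.8, max(12.2, 0) = 12.2
Node u (S = 29): continuation = e^(−0.06)·[0.4028·0.0000 + 0.5972·1.8000] = 1.0123; exercise value = 0.0000 ≤ continuation, so V_u = 1.0123
Node d (S = 16): continuation = e^(−0.06)·[0.4028·1.8000 + 0.5972·12.2000] = 7.5441; exercise value = 9.0000 > continuation, so V_d = 9.0000 (exercise)
Node 0 (S = 20): continuation = e^(−0.06)·[0.4028·1.0123 + 0.5972·9.0000] = 5.4456; exercise value = 5.0000 ≤ continuation, so V_0 = 5.4456

$5.45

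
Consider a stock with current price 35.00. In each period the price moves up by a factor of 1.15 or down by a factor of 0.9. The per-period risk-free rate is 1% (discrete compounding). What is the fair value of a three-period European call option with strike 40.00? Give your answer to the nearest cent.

Risk-neutral probability p = (1 + 0.01 − 0.9)/(1.15 − 0.9) = 0.1100/0.2500 = 0.4400
Terminal stock prices: S_uuu = 53.23, S_uud = 41.66, S_udd = 32.6, S_ddd = 25.52
Terminal payoffs (S − K): max(13.23, 0) = 13.23, max(1.659, 0) = 1.659, max(-7.398, 0) = 0, max(-14.48, 0) = 0
Node uu (S = 46.29): V_uu = 1/1.01·[0.4400·13.2306 + 0.5600·1.6587] = 6.6835
Node ud (S = 36.23): V_ud = 1/1.01·[0.4400·1.6587 + 0.5600·0.0000] = 0.7226
Node dd (S = 28.35): V_dd = 1/1.01·[0.4400·0.0000 + 0.5600·0.0000] = 0.0000
Node u (S = 40.25): V_u = 1/1.01·[0.4400·6.6835 + 0.5600·0.7226] = 3.3123
Node d (S = 31.5): V_d = 1/1.01·[0.4400·0.7226 + 0.5600·0.0000] = 0.3148
Node 0 (S = 35): V_0 = 1/1.01·[0.4400·3.3123 + 0.5600·0.3148] = 1.6175

1.62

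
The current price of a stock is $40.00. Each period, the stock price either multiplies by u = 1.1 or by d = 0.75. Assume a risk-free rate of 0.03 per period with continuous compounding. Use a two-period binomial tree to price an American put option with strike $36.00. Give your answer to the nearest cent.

Risk-neutral probability p = (e^0.03 − 0.75)/(1.1 − 0.75) = 0.2805/0.3500 = 0.8013
Terminal stock prices: S_uu = 48.4, S_ud = 33, S_dd = 22.5
Terminal payoffs (K − S): max(-12.4, 0) = 0, max(3, 0) = 3, max(13.5, 0) = 13.5
Node u (S = 44): continuation = e^(−0.03)·[0.8013·0.0000 + 0.1987·3.0000] = 0.5785; exercise value = 0.0000 ≤ continuation, so V_u = 0.5785
Node d (S = 30): continuation = e^(−0.03)·[0.8013·3.0000 + 0.1987·13.5000] = 4.9360; exercise value = 6.0000 > continuation, so V_d = 6.0000 (exercise)
Node 0 (S = 40): continuation = e^(−0.03)·[0.8013·0.5785 + 0.1987·6.0000] = 1.6068; exercise value = 0.0000 ≤ continuation, so V_0 = 1.6068

$1.61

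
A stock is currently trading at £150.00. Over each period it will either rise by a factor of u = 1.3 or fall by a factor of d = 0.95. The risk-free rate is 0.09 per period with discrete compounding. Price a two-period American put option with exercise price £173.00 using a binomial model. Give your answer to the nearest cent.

£23.00

Risk-neutral probability p = (1 + 0.09 − 0.95)/(1.3 − 0.95) = 0.1400/0.3500 = 0.4000
Terminal stock prices: S_uu = 253.5, S_ud = 185.2, S_dd = 135.4
Terminal payoffs (K − S): max(-80.5, 0) = 0, max(-12.25, 0) = 0, max(37.62, 0) = 37.62
Node u (S = 195): continuation = 1/1.09·[0.4000·0.0000 + 0.6000·0.0000] = 0.0000; exercise value = 0.0000 ≤ continuation, so V_u = 0.0000
Node d (S = 142.5): continuation = 1/1.09·[0.4000·0.0000 + 0.6000·37.6250] = 20.7110; exercise value = 30.5000 > continuation, so V_d = 30.5000 (exercise)
Node 0 (S = 150): continuation = 1/1.09·[0.4000·0.0000 + 0.6000·30.5000] = 16.7890; exercise value = 23.0000 > continuation, so V_0 = 23.0000 (exercise)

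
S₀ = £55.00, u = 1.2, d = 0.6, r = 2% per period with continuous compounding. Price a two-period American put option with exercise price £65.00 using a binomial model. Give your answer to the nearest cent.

Risk-neutral probability p = (e^0.02 − 0.6)/(1.2 − 0.6) = 0.4202/0.6000 = 0.7003
Terminal stock prices: S_uu = 79.2, S_ud = 39.6, S_dd = 19.8
Terminal payoffs (K − S): max(-14.2, 0) = 0, max(25.4, 0) = 25.4, max(45.2, 0) = 45.2
Node u (S = 66): continuation = e^(−0.02)·[0.7003·0.0000 + 0.2997·25.4000] = 7.4608; exercise value = 0.0000 ≤ continuation, so V_u = 7.4608
Node d (S = 33): continuation = e^(−0.02)·[0.7003·25.4000 + 0.2997·45.2000] = 30.7129; exercise value = 32.0000 > continuation, so V_d = 32.0000 (exercise)
Node 0 (S = 55): continuation = e^(−0.02)·[0.7003·7.4608 + 0.2997·32.0000] = 14.5210; exercise value = 10.0000 ≤ continuation, so V_0 = 14.5210

£14.52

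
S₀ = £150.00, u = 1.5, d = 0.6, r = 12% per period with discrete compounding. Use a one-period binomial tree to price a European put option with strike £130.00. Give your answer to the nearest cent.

£15.08

Risk-neutral probability p = (1 + 0.12 − 0.6)/(1.5 − 0.6) = 0.5200/0.9000 = 0.5778
Terminal stock prices: S_u = 225, S_d = 90
Terminal payoffs (K − S): max(-95, 0) = 0, max(40, 0) = 40
Node 0 (S = 150): V_0 = 1/1.12·[0.5778·0.0000 + 0.4222·40.0000] = 15.0794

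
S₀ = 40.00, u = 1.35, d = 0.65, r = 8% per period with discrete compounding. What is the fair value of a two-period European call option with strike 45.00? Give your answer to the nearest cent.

Risk-neutral probability p = (1 + 0.08 − 0.65)/(1.35 − 0.65) = 0.4300/0.7000 = 0.6143
Terminal stock prices: S_uu = 72.9, S_ud = 35.1, S_dd = 16.9
Terminal payoffs (S − K): max(27.9, 0) = 27.9, max(-9.9, 0) = 0, max(-28.1, 0) = 0
Node u (S = 54): V_u = 1/1.08·[0.6143·27.9000 + 0.3857·0.0000] = 15.8690
Node d (S = 26): V_d = 1/1.08·[0.6143·0.0000 + 0.3857·0.0000] = 0.0000
Node 0 (S = 40): V_0 = 1/1.08·[0.6143·15.8690 + 0.3857·0.0000] = 9.0260

9.03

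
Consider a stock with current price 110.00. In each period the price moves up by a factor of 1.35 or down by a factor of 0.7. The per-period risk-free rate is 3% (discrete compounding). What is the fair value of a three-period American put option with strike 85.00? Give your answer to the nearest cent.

Risk-neutral probability p = (1 + 0.03 − 0.7)/(1.35 − 0.7) = 0.3300/0.6500 = 0.5077
Terminal stock prices: S_uuu = 270.6, S_uud = 140.3, S_udd = 72.76, S_ddd = 37.73
Terminal payoffs (K − S): max(-185.6, 0) = 0, max(-55.33, 0) = 0, max(12.24, 0) = 12.24, max(47.27, 0) = 47.27
Node uu (S = 200.5): continuation = 1/1.03·[0.5077·0.0000 + 0.4923·0.0000] = 0.0000; exercise value = 0.0000 ≤ continuation, so V_uu = 0.0000
Node ud (S = 103.9): continuation = 1/1.03·[0.5077·0.0000 + 0.4923·12.2350] = 5.8479; exercise value = 0.0000 ≤ continuation, so V_ud = 5.8479
Node dd (S = 53.9): continuation = 1/1.03·[0.5077·12.2350 + 0.4923·47.2700] = 28.6243; exercise value = 31.1000 > continuation, so V_dd = 31.1000 (exercise)
Node u (S = 148.5): continuation = 1/1.03·[0.5077·0.0000 + 0.4923·5.8479] = 2.7951; exercise value = 0.0000 ≤ continuation, so V_u = 2.7951
Node d (S = 77): continuation = 1/1.03·[0.5077·5.8479 + 0.4923·31.1000] = 17.7473; exercise value = 8.0000 ≤ continuation, so V_d = 17.7473
Node 0 (S = 110): continuation = 1/1.03·[0.5077·2.7951 + 0.4923·17.7473] = 9.8604; exercise value = 0.0000 ≤ continuation, so V_0 = 9.8604

9.86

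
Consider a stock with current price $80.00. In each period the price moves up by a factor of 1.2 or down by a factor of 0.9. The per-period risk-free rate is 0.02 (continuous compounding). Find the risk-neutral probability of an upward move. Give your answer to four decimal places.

p = 0.4007

Risk-neutral probability p = (e^0.02 − 0.9)/(1.2 − 0.9) = 0.1202/0.3000 = 0.4007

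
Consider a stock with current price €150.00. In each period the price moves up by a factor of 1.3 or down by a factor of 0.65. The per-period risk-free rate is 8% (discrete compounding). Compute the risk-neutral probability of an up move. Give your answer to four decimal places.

p = 0.6615

Risk-neutral probability p = (1 + 0.08 − 0.65)/(1.3 − 0.65) = 0.4300/0.6500 = 0.6615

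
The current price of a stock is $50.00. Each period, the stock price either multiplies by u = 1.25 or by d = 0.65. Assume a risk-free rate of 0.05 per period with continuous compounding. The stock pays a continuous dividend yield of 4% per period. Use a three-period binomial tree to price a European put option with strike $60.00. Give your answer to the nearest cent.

$14.30

Per-period risk-free factor R = e^0.05 = 1.0513; dividend-adjusted growth = e^(0.05−0.04) = 1.0101.
Risk-neutral probability p = (1.0101 − 0.65)/(1.25 − 0.65) = 0.3601/0.6000 = 0.6001
Terminal stock prices: S_uuu = 97.66, S_uud = 50.78, S_udd = 26.41, S_ddd = 13.73
Terminal payoffs (K − S): max(-37.66, 0) = 0, max(9.219, 0) = 9.219, max(33.59, 0) = 33.59, max(46.27, 0) = 46.27
Node uu (S = 78.12): V_uu = e^(−0.05)·[0.6001·0.0000 + 0.3999·9.2188] = 3.5069
Node ud (S = 40.62): V_ud = e^(−0.05)·[0.6001·9.2188 + 0.3999·33.5938] = 18.0417
Node dd (S = 21.13): V_dd = e^(−0.05)·[0.6001·33.5938 + 0.3999·46.2687] = 36.7771
Node u (S = 62.5): V_u = e^(−0.05)·[0.6001·3.5069 + 0.3999·18.0417] = 8.8651
Node d (S = 32.5): V_d = e^(−0.05)·[0.6001·18.0417 + 0.3999·36.7771] = 24.2890
Node 0 (S = 50): V_0 = e^(−0.05)·[0.6001·8.8651 + 0.3999·24.2890] = 14.3002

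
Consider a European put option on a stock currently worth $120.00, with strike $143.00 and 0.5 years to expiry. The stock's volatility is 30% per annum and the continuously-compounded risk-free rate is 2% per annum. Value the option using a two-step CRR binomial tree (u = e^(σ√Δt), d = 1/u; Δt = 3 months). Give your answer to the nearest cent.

$25.89

CRR parameters: u = e^(σ√Δt) = e^(0.3·√0.25) = 1.1618, d = 1/u = 0.8607
Per-period rate: rΔt = 0.02·0.25 = 0.005, so R = e^0.005 = 1.0050
Risk-neutral probability p = (e^0.005 − 0.8607)/(1.1618 − 0.8607) = 0.1443/0.3011 = 0.4792
Terminal stock prices: S_uu = 162, S_ud = 120, S_dd = 88.9
Terminal payoffs (K − S): max(-18.98, 0) = 0, max(23, 0) = 23, max(54.1, 0) = 54.1
Node u (S = 139.4): V_u = e^(−0.005)·[0.4792·0.0000 + 0.5208·23.0000] = 11.9183
Node d (S = 103.3): V_d = e^(−0.005)·[0.4792·23.0000 + 0.5208·54.1018] = 39.0018
Node 0 (S = 120): V_0 = e^(−0.005)·[0.4792·11.9183 + 0.5208·39.0018] = 25.8932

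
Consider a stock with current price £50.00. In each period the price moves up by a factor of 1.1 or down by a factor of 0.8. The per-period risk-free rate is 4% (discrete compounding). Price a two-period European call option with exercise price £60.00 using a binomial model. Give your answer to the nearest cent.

Risk-neutral probability p = (1 + 0.04 − 0.8)/(1.1 − 0.8) = 0.2400/0.3000 = 0.8000
Terminal stock prices: S_uu = 60.5, S_ud = 44, S_dd = 32
Terminal payoffs (S − K): max(0.5, 0) = 0.5, max(-16, 0) = 0, max(-28, 0) = 0
Node u (S = 55): V_u = 1/1.04·[0.8000·0.5000 + 0.2000·0.0000] = 0.3846
Node d (S = 40): V_d = 1/1.04·[0.8000·0.0000 + 0.2000·0.0000] = 0.0000
Node 0 (S = 50): V_0 = 1/1.04·[0.8000·0.3846 + 0.2000·0.0000] = 0.2959

£0.30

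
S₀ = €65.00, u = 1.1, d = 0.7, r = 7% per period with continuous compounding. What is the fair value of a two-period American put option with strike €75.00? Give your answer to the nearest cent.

Risk-neutral probability p = (e^0.07 − 0.7)/(1.1 − 0.7) = 0.3725/0.4000 = 0.9313
Terminal stock prices: S_uu = 78.65, S_ud = 50.05, S_dd = 31.85
Terminal payoffs (K − S): max(-3.65, 0) = 0, max(24.95, 0) = 24.95, max(43.15, 0) = 43.15
Node u (S = 71.5): continuation = e^(−0.07)·[0.9313·0.0000 + 0.0687·24.9500] = 1.5989; exercise value = 3.5000 > continuation, so V_u = 3.5000 (exercise)
Node d (S = 45.5): continuation = e^(−0.07)·[0.9313·24.9500 + 0.0687·43.1500] = 24.4295; exercise value = 29.5000 > continuation, so V_d = 29.5000 (exercise)
Node 0 (S = 65): continuation = e^(−0.07)·[0.9313·3.5000 + 0.0687·29.5000] = 4.9295; exercise value = 10.0000 > continuation, so V_0 = 10.0000 (exercise)

€10.00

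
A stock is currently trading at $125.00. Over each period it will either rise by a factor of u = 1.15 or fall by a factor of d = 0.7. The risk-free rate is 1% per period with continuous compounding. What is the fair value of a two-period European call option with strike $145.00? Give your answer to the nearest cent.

$9.45

Risk-neutral probability p = (e^0.01 − 0.7)/(1.15 − 0.7) = 0.3101/0.4500 = 0.6890
Terminal stock prices: S_uu = 165.3, S_ud = 100.6, S_dd = 61.25
Terminal payoffs (S − K): max(20.31, 0) = 20.31, max(-44.38, 0) = 0, max(-83.75, 0) = 0
Node u (S = 143.8): V_u = e^(−0.01)·[0.6890·20.3125 + 0.3110·0.0000] = 13.8561
Node d (S = 87.5): V_d = e^(−0.01)·[0.6890·0.0000 + 0.3110·0.0000] = 0.0000
Node 0 (S = 125): V_0 = e^(−0.01)·[0.6890·13.8561 + 0.3110·0.0000] = 9.4518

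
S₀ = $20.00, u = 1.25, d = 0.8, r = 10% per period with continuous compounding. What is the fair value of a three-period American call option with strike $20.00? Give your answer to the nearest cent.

$6.05

Risk-neutral probability p = (e^0.1 − 0.8)/(1.25 − 0.8) = 0.3052/0.4500 = 0.6782
Terminal stock prices: S_uuu = 39.06, S_uud = 25, S_udd = 16, S_ddd = 10.24
Terminal payoffs (S − K): max(19.06, 0) = 19.06, max(5, 0) = 5, max(-4, 0) = 0, max(-9.76, 0) = 0
Node uu (S = 31.25): continuation = e^(−0.1)·[0.6782·19.0625 + 0.3218·5.0000] = 13.1533; exercise value = 11.2500 ≤ continuation, so V_uu = 13.1533
Node ud (S = 20): continuation = e^(−0.1)·[0.6782·5.0000 + 0.3218·0.0000] = 3.0681; exercise value = 0.0000 ≤ continuation, so V_ud = 3.0681
Node dd (S = 12.8): continuation = e^(−0.1)·[0.6782·0.0000 + 0.3218·0.0000] = 0.0000; exercise value = 0.0000 ≤ continuation, so V_dd = 0.0000
Node u (S = 25): continuation = e^(−0.1)·[0.6782·13.1533 + 0.3218·3.0681] = 8.9646; exercise value = 5.0000 ≤ continuation, so V_u = 8.9646
Node d (S = 16): continuation = e^(−0.1)·[0.6782·3.0681 + 0.3218·0.0000] = 1.8827; exercise value = 0.0000 ≤ continuation, so V_d = 1.8827
Node 0 (S = 20): continuation = e^(−0.1)·[0.6782·8.9646 + 0.3218·1.8827] = 6.0491; exercise value = 0.0000 ≤ continuation, so V_0 = 6.0491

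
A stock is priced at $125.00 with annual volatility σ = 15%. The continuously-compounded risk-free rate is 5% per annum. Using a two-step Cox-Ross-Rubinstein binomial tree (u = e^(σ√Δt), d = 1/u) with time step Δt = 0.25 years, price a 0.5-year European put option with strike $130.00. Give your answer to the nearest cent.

CRR parameters: u = e^(σ√Δt) = e^(0.15·√0.25) = 1.0779, d = 1/u = 0.9277
Per-period rate: rΔt = 0.05·0.25 = 0.0125, so R = e^0.0125 = 1.0126
Risk-neutral probability p = (e^0.0125 − 0.9277)/(1.0779 − 0.9277) = 0.0848/0.1501 = 0.5650
Terminal stock prices: S_uu = 145.2, S_ud = 125, S_dd = 107.6
Terminal payoffs (K − S): max(-15.23, 0) = 0, max(5, 0) = 5, max(22.41, 0) = 22.41
Node u (S = 134.7): V_u = e^(−0.0125)·[0.5650·0.0000 + 0.4350·5.0000] = 2.1478
Node d (S = 116): V_d = e^(−0.0125)·[0.5650·5.0000 + 0.4350·22.4115] = 12.4172
Node 0 (S = 125): V_0 = e^(−0.0125)·[0.5650·2.1478 + 0.4350·12.4172] = 6.5324

$6.53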